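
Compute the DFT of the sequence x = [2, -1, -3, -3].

X[k] = Σ(n=0 to 3) x[n] · ω_4^(nk)
where ω_4 = e^(-2πi/4)

Computing each X[k]:
X[0] = -5
X[1] = 5-2i
X[2] = 3
X[3] = 5+2i

X = [-5, 5-2i, 3, 5+2i]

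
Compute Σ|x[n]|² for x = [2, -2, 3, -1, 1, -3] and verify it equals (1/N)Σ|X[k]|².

Time domain:
Σ|x[n]|² = |2|² + |-2|² + |3|² + |-1|² + |1|² + |-3|² = 28.0000

Frequency domain:
(1/6)Σ|X[k]|² = (1/6)(|0|² + |-1.5000-2.5981i|² + |1.5000+0.8660i|² + |12|² + |1.5000-0.8660i|² + |-1.5000+2.5981i|²) = (1/6)·168.0000 = 28.0000

Both sides agree, confirming Parseval's theorem.

Σ|x[n]|² = (1/N)Σ|X[k]|² = 28.0000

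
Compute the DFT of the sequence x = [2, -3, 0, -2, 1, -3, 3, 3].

X[k] = Σ(n=0 to 7) x[n] · ω_8^(nk)
where ω_8 = e^(-2πi/8)

Computing each X[k]:
X[0] = 1
X[1] = 4.5355+6.5355i
X[2] = 7i
X[3] = -2.5355+0.5355i
X[4] = 11
X[5] = -2.5355-0.5355i
X[6] = -7i
X[7] = 4.5355-6.5355i

X = [1, 4.5355+6.5355i, 7i, -2.5355+0.5355i, 11, -2.5355-0.5355i, -7i, 4.5355-6.5355i]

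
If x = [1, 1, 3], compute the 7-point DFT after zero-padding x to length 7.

Original 3-point DFT: [5, -1.0000+1.7321i, -1.0000-1.7321i]
Zero-padded 7-point DFT provides frequency interpolation.

DFT_7([x, 0, ...]) = [5, 0.9559-3.7066i, -1.9254+0.3267i, 1.9695+1.9116i, 1.9695-1.9116i, -1.9254-0.3267i, 0.9559+3.7066i]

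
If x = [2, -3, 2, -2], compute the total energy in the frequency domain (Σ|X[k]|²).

Parseval: Σ|x[n]|² = (1/N)Σ|X[k]|², so Σ|X[k]|² = N·Σ|x[n]|² = 4·21.0000

Σ|X[k]|² = N·Σ|x[n]|² = 4·21.0000 = 84.0000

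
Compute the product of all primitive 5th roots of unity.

The primitive 5th roots of unity are ω_5^k for k coprime to 5: k ∈ {1, 2, 3, 4}
Their product equals the constant term of the cyclotomic polynomial Φ_5(x) up to sign.
For n ≥ 3, the product of all primitive nth roots of unity is 1. (For n=1 it is 1; for n=2 it is -1.)

1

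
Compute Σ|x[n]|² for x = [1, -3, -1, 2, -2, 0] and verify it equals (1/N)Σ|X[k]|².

Time domain:
Σ|x[n]|² = |1|² + |-3|² + |-1|² + |2|² + |-2|² + |0|² = 19.0000

Frequency domain:
(1/6)Σ|X[k]|² = (1/6)(|-3|² + |-1.0000+1.7321i|² + |6.0000+3.4641i|² + |-1|² + |6.0000-3.4641i|² + |-1.0000-1.7321i|²) = (1/6)·114.0000 = 19.0000

Both sides agree, confirming Parseval's theorem.

Σ|x[n]|² = (1/N)Σ|X[k]|² = 19.0000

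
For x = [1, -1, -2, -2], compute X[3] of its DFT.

X[3] = Σ(n=0 to 3) x[n] · ω_4^(3n) where ω_4 = e^(-2πi/4)
= (1)·ω_4^0 + (-1)·ω_4^3 + (-2)·ω_4^6 + (-2)·ω_4^9

X[3] = 3+1i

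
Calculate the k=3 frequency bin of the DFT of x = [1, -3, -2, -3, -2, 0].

X[3] = Σ(n=0 to 5) x[n] · ω_6^(3n) where ω_6 = e^(-2πi/6)
= (1)·ω_6^0 + (-3)·ω_6^3 + (-2)·ω_6^6 + (-3)·ω_6^9 + (-2)·ω_6^12 + (0)·ω_6^15

X[3] = 3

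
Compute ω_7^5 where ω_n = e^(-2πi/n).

ω_7^5 = e^(-2πi·5/7)
= cos(-2π·5/7) + i·sin(-2π·5/7)
= cos(-10π/7) + i·sin(-10π/7)

ω_7^5 = cos(-10π/7) + i·sin(-10π/7) = -0.2225+0.9749i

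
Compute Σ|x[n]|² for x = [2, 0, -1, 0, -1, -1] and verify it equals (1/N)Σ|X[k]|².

Time domain:
Σ|x[n]|² = |2|² + |0|² + |-1|² + |0|² + |-1|² + |-1|² = 7.0000

Frequency domain:
(1/6)Σ|X[k]|² = (1/6)(|-1|² + |2.5000-0.8660i|² + |3.5000-0.8660i|² + |1|² + |3.5000+0.8660i|² + |2.5000+0.8660i|²) = (1/6)·42.0000 = 7.0000

Both sides agree, confirming Parseval's theorem.

Σ|x[n]|² = (1/N)Σ|X[k]|² = 7.0000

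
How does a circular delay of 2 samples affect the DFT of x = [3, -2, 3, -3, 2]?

Time shift by 2: X_shifted[k] = ω_5^(2k) · X[k]
Shifted x = [-3, 2, 3, -2, 3]

DFT(x[n-2]) = [3, -2.2639-1.9879i, -6.7361+5.3431i, -6.7361-5.3431i, -2.2639+1.9879i]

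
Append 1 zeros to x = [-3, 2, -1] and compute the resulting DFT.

Original 3-point DFT: [-2, -3.5000-2.5981i, -3.5000+2.5981i]
Zero-padded 4-point DFT provides frequency interpolation.

DFT_4([x, 0, ...]) = [-2, -2-2i, -6, -2+2i]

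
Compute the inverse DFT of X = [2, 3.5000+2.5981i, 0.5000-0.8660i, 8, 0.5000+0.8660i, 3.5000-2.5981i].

x[n] = (1/6) Σ(k=0 to 5) X[k] · e^(2πikn/6)

Computing each x[n]:
x[0] = 3
x[1] = -1
x[2] = 0
x[3] = -2
x[4] = 2
x[5] = 0

x = [3, -1, 0, -2, 2, 0]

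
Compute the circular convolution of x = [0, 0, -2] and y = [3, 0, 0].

(x ⊛ y)[n] = Σ(m=0 to 2) x[m] · y[(n-m) mod 3]

Computing each output sample:
(x ⊛ y)[0] = 0
(x ⊛ y)[1] = 0
(x ⊛ y)[2] = -6

x ⊛ y = [0, 0, -6]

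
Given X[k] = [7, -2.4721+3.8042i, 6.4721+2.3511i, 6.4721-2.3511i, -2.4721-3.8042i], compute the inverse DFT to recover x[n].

x[n] = (1/5) Σ(k=0 to 4) X[k] · e^(2πikn/5)

Computing each x[n]:
x[0] = 3
x[1] = -3
x[2] = 3
x[3] = 3
x[4] = 1

x = [3, -3, 3, 3, 1]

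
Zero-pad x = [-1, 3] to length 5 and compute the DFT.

Original 2-point DFT: [2, -4]
Zero-padded 5-point DFT provides frequency interpolation.

DFT_5([x, 0, ...]) = [2, -0.0729-2.8532i, -3.4271-1.7634i, -3.4271+1.7634i, -0.0729+2.8532i]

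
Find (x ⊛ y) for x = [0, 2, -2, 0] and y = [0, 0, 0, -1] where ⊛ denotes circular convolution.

(x ⊛ y)[n] = Σ(m=0 to 3) x[m] · y[(n-m) mod 4]

Computing each output sample:
(x ⊛ y)[0] = -2
(x ⊛ y)[1] = 2
(x ⊛ y)[2] = 0
(x ⊛ y)[3] = 0

x ⊛ y = [-2, 2, 0, 0]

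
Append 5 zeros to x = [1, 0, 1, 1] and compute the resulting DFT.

Original 4-point DFT: [3, 1i, 1, -1i]
Zero-padded 9-point DFT provides frequency interpolation.

DFT_9([x, 0, ...]) = [3, 0.6736-1.8508i, -0.4397+0.5240i, 1.5000+0.8660i, 1.2660-0.2232i, 1.2660+0.2232i, 1.5000-0.8660i, -0.4397-0.5240i, 0.6736+1.8508i]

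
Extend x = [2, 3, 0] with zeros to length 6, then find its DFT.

Original 3-point DFT: [5, 0.5000-2.5981i, 0.5000+2.5981i]
Zero-padded 6-point DFT provides frequency interpolation.

DFT_6([x, 0, ...]) = [5, 3.5000-2.5981i, 0.5000-2.5981i, -1, 0.5000+2.5981i, 3.5000+2.5981i]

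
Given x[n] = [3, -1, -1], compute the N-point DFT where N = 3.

X[k] = Σ(n=0 to 2) x[n] · ω_3^(nk)
where ω_3 = e^(-2πi/3)

Computing each X[k]:
X[0] = 1
X[1] = 4
X[2] = 4

X = [1, 4, 4]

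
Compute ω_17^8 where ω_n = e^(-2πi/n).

ω_17^8 = e^(-2πi·8/17)
= cos(-2π·8/17) + i·sin(-2π·8/17)
= cos(-16π/17) + i·sin(-16π/17)

ω_17^8 = cos(-16π/17) + i·sin(-16π/17) = -0.9830-0.1837i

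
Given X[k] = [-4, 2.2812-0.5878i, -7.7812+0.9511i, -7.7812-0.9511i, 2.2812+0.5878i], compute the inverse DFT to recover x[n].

x[n] = (1/5) Σ(k=0 to 4) X[k] · e^(2πikn/5)

Computing each x[n]:
x[0] = -3
x[1] = 2
x[2] = -2
x[3] = -3
x[4] = 2

x = [-3, 2, -2, -3, 2]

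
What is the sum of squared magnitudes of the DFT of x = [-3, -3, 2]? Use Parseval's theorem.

Parseval: Σ|x[n]|² = (1/N)Σ|X[k]|², so Σ|X[k]|² = N·Σ|x[n]|² = 3·22.0000

Σ|X[k]|² = N·Σ|x[n]|² = 3·22.0000 = 66.0000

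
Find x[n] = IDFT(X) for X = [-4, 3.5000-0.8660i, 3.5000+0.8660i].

x[n] = (1/3) Σ(k=0 to 2) X[k] · e^(2πikn/3)

Computing each x[n]:
x[0] = 1
x[1] = -2
x[2] = -3

x = [1, -2, -3]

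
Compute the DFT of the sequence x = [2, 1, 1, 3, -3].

X[k] = Σ(n=0 to 4) x[n] · ω_5^(nk)
where ω_5 = e^(-2πi/5)

Computing each X[k]:
X[0] = 4
X[1] = -1.8541-2.6287i
X[2] = 4.8541-4.2533i
X[3] = 4.8541+4.2533i
X[4] = -1.8541+2.6287i

X = [4, -1.8541-2.6287i, 4.8541-4.2533i, 4.8541+4.2533i, -1.8541+2.6287i]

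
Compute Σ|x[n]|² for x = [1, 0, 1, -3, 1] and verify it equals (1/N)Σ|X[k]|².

Time domain:
Σ|x[n]|² = |1|² + |0|² + |1|² + |-3|² + |1|² = 12.0000

Frequency domain:
(1/5)Σ|X[k]|² = (1/5)(|0|² + |2.9271-1.4001i|² + |-0.4271+4.3920i|² + |-0.4271-4.3920i|² + |2.9271+1.4001i|²) = (1/5)·60.0000 = 12.0000

Both sides agree, confirming Parseval's theorem.

Σ|x[n]|² = (1/N)Σ|X[k]|² = 12.0000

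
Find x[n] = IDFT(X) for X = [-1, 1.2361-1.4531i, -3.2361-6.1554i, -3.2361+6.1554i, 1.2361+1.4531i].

x[n] = (1/5) Σ(k=0 to 4) X[k] · e^(2πikn/5)

Computing each x[n]:
x[0] = -1
x[1] = 3
x[2] = -3
x[3] = 1
x[4] = -1

x = [-1, 3, -3, 1, -1]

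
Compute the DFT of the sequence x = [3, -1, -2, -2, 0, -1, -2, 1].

X[k] = Σ(n=0 to 7) x[n] · ω_8^(nk)
where ω_8 = e^(-2πi/8)

Computing each X[k]:
X[0] = -4
X[1] = 5.1213+2.1213i
X[2] = 7+1i
X[3] = 0.8787+2.1213i
X[4] = 2
X[5] = 0.8787-2.1213i
X[6] = 7-1i
X[7] = 5.1213-2.1213i

X = [-4, 5.1213+2.1213i, 7+1i, 0.8787+2.1213i, 2, 0.8787-2.1213i, 7-1i, 5.1213-2.1213i]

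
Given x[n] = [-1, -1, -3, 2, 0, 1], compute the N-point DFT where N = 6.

X[k] = Σ(n=0 to 5) x[n] · ω_6^(nk)
where ω_6 = e^(-2πi/6)

Computing each X[k]:
X[0] = -2
X[1] = -1.5000+4.3301i
X[2] = 2.5000-0.8660i
X[3] = -6
X[4] = 2.5000+0.8660i
X[5] = -1.5000-4.3301i

X = [-2, -1.5000+4.3301i, 2.5000-0.8660i, -6, 2.5000+0.8660i, -1.5000-4.3301i]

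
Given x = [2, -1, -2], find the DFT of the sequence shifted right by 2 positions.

Time shift by 2: X_shifted[k] = ω_3^(2k) · X[k]
Shifted x = [-1, -2, 2]

DFT(x[n-2]) = [-1, -1.0000+3.4641i, -1.0000-3.4641i]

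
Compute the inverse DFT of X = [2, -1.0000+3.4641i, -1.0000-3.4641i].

x[n] = (1/3) Σ(k=0 to 2) X[k] · e^(2πikn/3)

Computing each x[n]:
x[0] = 0
x[1] = -1
x[2] = 3

x = [0, -1, 3]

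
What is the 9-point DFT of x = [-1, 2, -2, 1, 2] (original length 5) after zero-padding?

Original 5-point DFT: [2, 1.0451+1.7634i, -4.5451-2.8532i, -4.5451+2.8532i, 1.0451-1.7634i]
Zero-padded 9-point DFT provides frequency interpolation.

DFT_9([x, 0, ...]) = [2, -2.1946-0.8660i, 2.2588+0.8660i, -1.0000-5.1962i, -4.5642-0.8660i, -4.5642+0.8660i, -1.0000+5.1962i, 2.2588-0.8660i, -2.1946+0.8660i]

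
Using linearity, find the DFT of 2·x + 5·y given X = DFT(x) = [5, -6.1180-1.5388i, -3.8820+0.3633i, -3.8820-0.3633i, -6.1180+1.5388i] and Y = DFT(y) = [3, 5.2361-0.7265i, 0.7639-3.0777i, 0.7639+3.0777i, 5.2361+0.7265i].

By linearity: DFT(2x + 5y) = 2·DFT(x) + 5·DFT(y)
= 2·[5, -6.1180-1.5388i, -3.8820+0.3633i, -3.8820-0.3633i, -6.1180+1.5388i] + 5·[3, 5.2361-0.7265i, 0.7639-3.0777i, 0.7639+3.0777i, 5.2361+0.7265i]

Computing element-wise:
Z[0] = 2·(5) + 5·(3) = 25
Z[1] = 2·(-6.1180-1.5388i) + 5·(5.2361-0.7265i) = 13.9445-6.7101i
Z[2] = 2·(-3.8820+0.3633i) + 5·(0.7639-3.0777i) = -3.9445-14.6619i
Z[3] = 2·(-3.8820-0.3633i) + 5·(0.7639+3.0777i) = -3.9445+14.6619i
Z[4] = 2·(-6.1180+1.5388i) + 5·(5.2361+0.7265i) = 13.9445+6.7101i

DFT(2x + 5y) = 2·X + 5·Y = [25, 13.9445-6.7101i, -3.9445-14.6619i, -3.9445+14.6619i, 13.9445+6.7101i]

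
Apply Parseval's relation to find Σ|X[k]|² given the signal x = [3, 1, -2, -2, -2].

Parseval: Σ|x[n]|² = (1/N)Σ|X[k]|², so Σ|X[k]|² = N·Σ|x[n]|² = 5·22.0000

Σ|X[k]|² = N·Σ|x[n]|² = 5·22.0000 = 110.0000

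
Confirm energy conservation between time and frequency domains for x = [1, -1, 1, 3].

Time domain:
Σ|x[n]|² = |1|² + |-1|² + |1|² + |3|² = 12.0000

Frequency domain:
(1/4)Σ|X[k]|² = (1/4)(|4|² + |4i|² + |0|² + |-4i|²) = (1/4)·48.0000 = 12.0000

Both sides agree, confirming Parseval's theorem.

Σ|x[n]|² = (1/N)Σ|X[k]|² = 12.0000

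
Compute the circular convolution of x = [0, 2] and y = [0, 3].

(x ⊛ y)[n] = Σ(m=0 to 1) x[m] · y[(n-m) mod 2]

Computing each output sample:
(x ⊛ y)[0] = 6
(x ⊛ y)[1] = 0

x ⊛ y = [6, 0]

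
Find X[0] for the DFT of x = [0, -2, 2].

X[0] = Σ(n=0 to 2) x[n] · ω_3^0 = Σ x[n]
= (0) + (-2) + (2)

X[0] = 0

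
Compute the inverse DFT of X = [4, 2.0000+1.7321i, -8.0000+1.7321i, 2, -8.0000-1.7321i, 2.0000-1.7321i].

x[n] = (1/6) Σ(k=0 to 5) X[k] · e^(2πikn/6)

Computing each x[n]:
x[0] = -1
x[1] = 1
x[2] = 2
x[3] = -3
x[4] = 2
x[5] = 3

x = [-1, 1, 2, -3, 2, 3]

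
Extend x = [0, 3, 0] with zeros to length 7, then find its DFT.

Original 3-point DFT: [3, -1.5000-2.5981i, -1.5000+2.5981i]
Zero-padded 7-point DFT provides frequency interpolation.

DFT_7([x, 0, ...]) = [3, 1.8705-2.3455i, -0.6676-2.9248i, -2.7029-1.3017i, -2.7029+1.3017i, -0.6676+2.9248i, 1.8705+2.3455i]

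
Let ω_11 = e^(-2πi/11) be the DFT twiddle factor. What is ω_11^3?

ω_11^3 = e^(-2πi·3/11)
= cos(-2π·3/11) + i·sin(-2π·3/11)
= cos(-6π/11) + i·sin(-6π/11)

ω_11^3 = cos(-6π/11) + i·sin(-6π/11) = -0.1423-0.9898i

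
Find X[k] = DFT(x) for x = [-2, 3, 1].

X[k] = Σ(n=0 to 2) x[n] · ω_3^(nk)
where ω_3 = e^(-2πi/3)

Computing each X[k]:
X[0] = 2
X[1] = -4.0000-1.7321i
X[2] = -4.0000+1.7321i

X = [2, -4.0000-1.7321i, -4.0000+1.7321i]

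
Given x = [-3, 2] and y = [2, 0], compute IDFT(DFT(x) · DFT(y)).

(x ⊛ y)[n] = Σ(m=0 to 1) x[m] · y[(n-m) mod 2]

Computing each output sample:
(x ⊛ y)[0] = -6
(x ⊛ y)[1] = 4

x ⊛ y = [-6, 4]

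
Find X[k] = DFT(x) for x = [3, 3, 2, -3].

X[k] = Σ(n=0 to 3) x[n] · ω_4^(nk)
where ω_4 = e^(-2πi/4)

Computing each X[k]:
X[0] = 5
X[1] = 1-6i
X[2] = 5
X[3] = 1+6i

X = [5, 1-6i, 5, 1+6i]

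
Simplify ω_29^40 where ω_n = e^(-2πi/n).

Since ω_29^29 = 1, powers reduce modulo 29.
40 mod 29 = 11
So ω_29^40 = ω_29^11 = e^(-2πi·11/29)

ω_29^40 = ω_29^11 = -0.7260-0.6877i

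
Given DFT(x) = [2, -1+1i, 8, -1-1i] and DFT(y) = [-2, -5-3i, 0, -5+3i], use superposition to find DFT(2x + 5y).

By linearity: DFT(2x + 5y) = 2·DFT(x) + 5·DFT(y)
= 2·[2, -1+1i, 8, -1-1i] + 5·[-2, -5-3i, 0, -5+3i]

Computing element-wise:
Z[0] = 2·(2) + 5·(-2) = -6
Z[1] = 2·(-1+1i) + 5·(-5-3i) = -27-13i
Z[2] = 2·(8) + 5·(0) = 16
Z[3] = 2·(-1-1i) + 5·(-5+3i) = -27+13i

DFT(2x + 5y) = 2·X + 5·Y = [-6, -27-13i, 16, -27+13i]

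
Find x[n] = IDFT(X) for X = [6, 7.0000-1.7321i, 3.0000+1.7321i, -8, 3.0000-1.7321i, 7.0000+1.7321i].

x[n] = (1/6) Σ(k=0 to 5) X[k] · e^(2πikn/6)

Computing each x[n]:
x[0] = 3
x[1] = 3
x[2] = -1
x[3] = 1
x[4] = -3
x[5] = 3

x = [3, 3, -1, 1, -3, 3]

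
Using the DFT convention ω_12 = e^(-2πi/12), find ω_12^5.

ω_12^5 = e^(-2πi·5/12)
= cos(-2π·5/12) + i·sin(-2π·5/12)
= cos(-10π/12) + i·sin(-10π/12)

ω_12^5 = cos(-10π/12) + i·sin(-10π/12) = -0.8660-0.5000i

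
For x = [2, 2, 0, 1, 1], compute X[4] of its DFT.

X[4] = Σ(n=0 to 4) x[n] · ω_5^(4n) where ω_5 = e^(-2πi/5)
= (2)·ω_5^0 + (2)·ω_5^4 + (0)·ω_5^8 + (1)·ω_5^12 + (1)·ω_5^16

X[4] = 2.1180+0.3633i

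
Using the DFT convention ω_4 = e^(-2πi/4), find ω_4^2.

ω_4^2 = e^(-2πi·2/4)
= cos(-2π·2/4) + i·sin(-2π·2/4)
= cos(-4π/4) + i·sin(-4π/4)

ω_4^2 = cos(-4π/4) + i·sin(-4π/4) = -1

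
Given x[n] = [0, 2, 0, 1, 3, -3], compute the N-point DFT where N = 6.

X[k] = Σ(n=0 to 5) x[n] · ω_6^(nk)
where ω_6 = e^(-2πi/6)

Computing each X[k]:
X[0] = 3
X[1] = -3.0000-1.7321i
X[2] = -6.9282i
X[3] = 3
X[4] = 6.9282i
X[5] = -3.0000+1.7321i

X = [3, -3.0000-1.7321i, -6.9282i, 3, 6.9282i, -3.0000+1.7321i]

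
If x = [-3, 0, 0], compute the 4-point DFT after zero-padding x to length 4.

Original 3-point DFT: [-3, -3, -3]
Zero-padded 4-point DFT provides frequency interpolation.

DFT_4([x, 0, ...]) = [-3, -3, -3, -3]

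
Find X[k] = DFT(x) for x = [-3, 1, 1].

X[k] = Σ(n=0 to 2) x[n] · ω_3^(nk)
where ω_3 = e^(-2πi/3)

Computing each X[k]:
X[0] = -1
X[1] = -4
X[2] = -4

X = [-1, -4, -4]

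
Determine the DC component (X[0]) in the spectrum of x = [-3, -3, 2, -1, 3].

X[0] = Σ(n=0 to 4) x[n] · ω_5^0 = Σ x[n]
= (-3) + (-3) + (2) + (-1) + (3)

X[0] = -2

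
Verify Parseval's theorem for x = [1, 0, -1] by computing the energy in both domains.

Time domain:
Σ|x[n]|² = |1|² + |0|² + |-1|² = 2.0000

Frequency domain:
(1/3)Σ|X[k]|² = (1/3)(|0|² + |1.5000-0.8660i|² + |1.5000+0.8660i|²) = (1/3)·6.0000 = 2.0000

Both sides agree, confirming Parseval's theorem.

Σ|x[n]|² = (1/N)Σ|X[k]|² = 2.0000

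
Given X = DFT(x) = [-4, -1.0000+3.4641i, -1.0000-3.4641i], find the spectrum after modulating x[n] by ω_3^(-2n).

Modulation property: DFT(ω_3^(-2n)·x[n]) = X[(k-2) mod 3], so circularly shift X by 2 positions.

X[k-2] = [-1.0000+3.4641i, -1.0000-3.4641i, -4]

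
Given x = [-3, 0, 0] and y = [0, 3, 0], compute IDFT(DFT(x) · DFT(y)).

(x ⊛ y)[n] = Σ(m=0 to 2) x[m] · y[(n-m) mod 3]

Computing each output sample:
(x ⊛ y)[0] = 0
(x ⊛ y)[1] = -9
(x ⊛ y)[2] = 0

x ⊛ y = [0, -9, 0]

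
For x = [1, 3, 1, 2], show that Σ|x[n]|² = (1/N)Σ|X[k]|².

Time domain:
Σ|x[n]|² = |1|² + |3|² + |1|² + |2|² = 15.0000

Frequency domain:
(1/4)Σ|X[k]|² = (1/4)(|7|² + |-1i|² + |-3|² + |1i|²) = (1/4)·60.0000 = 15.0000

Both sides agree, confirming Parseval's theorem.

Σ|x[n]|² = (1/N)Σ|X[k]|² = 15.0000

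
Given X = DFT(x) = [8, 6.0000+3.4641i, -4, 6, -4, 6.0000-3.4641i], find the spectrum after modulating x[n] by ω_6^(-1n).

Modulation property: DFT(ω_6^(-1n)·x[n]) = X[(k-1) mod 6], so circularly shift X by 1 positions.

X[k-1] = [6.0000-3.4641i, 8, 6.0000+3.4641i, -4, 6, -4]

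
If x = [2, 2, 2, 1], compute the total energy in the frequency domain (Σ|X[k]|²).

Parseval: Σ|x[n]|² = (1/N)Σ|X[k]|², so Σ|X[k]|² = N·Σ|x[n]|² = 4·13.0000

Σ|X[k]|² = N·Σ|x[n]|² = 4·13.0000 = 52.0000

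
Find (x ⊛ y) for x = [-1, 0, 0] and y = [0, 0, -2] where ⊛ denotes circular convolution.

(x ⊛ y)[n] = Σ(m=0 to 2) x[m] · y[(n-m) mod 3]

Computing each output sample:
(x ⊛ y)[0] = 0
(x ⊛ y)[1] = 0
(x ⊛ y)[2] = 2

x ⊛ y = [0, 0, 2]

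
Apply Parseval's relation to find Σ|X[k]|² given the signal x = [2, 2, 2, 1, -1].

Parseval: Σ|x[n]|² = (1/N)Σ|X[k]|², so Σ|X[k]|² = N·Σ|x[n]|² = 5·14.0000

Σ|X[k]|² = N·Σ|x[n]|² = 5·14.0000 = 70.0000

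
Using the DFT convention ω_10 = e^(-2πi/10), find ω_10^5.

ω_10^5 = e^(-2πi·5/10)
= cos(-2π·5/10) + i·sin(-2π·5/10)
= cos(-10π/10) + i·sin(-10π/10)

ω_10^5 = cos(-10π/10) + i·sin(-10π/10) = -1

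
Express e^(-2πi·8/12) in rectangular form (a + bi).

ω_12^8 = e^(-2πi·8/12)
= cos(-2π·8/12) + i·sin(-2π·8/12)
= cos(-16π/12) + i·sin(-16π/12)

ω_12^8 = cos(-16π/12) + i·sin(-16π/12) = -0.5000+0.8660i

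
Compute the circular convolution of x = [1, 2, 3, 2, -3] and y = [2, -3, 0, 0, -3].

(x ⊛ y)[n] = Σ(m=0 to 4) x[m] · y[(n-m) mod 5]

Computing each output sample:
(x ⊛ y)[0] = 5
(x ⊛ y)[1] = -8
(x ⊛ y)[2] = -6
(x ⊛ y)[3] = 4
(x ⊛ y)[4] = -15

x ⊛ y = [5, -8, -6, 4, -15]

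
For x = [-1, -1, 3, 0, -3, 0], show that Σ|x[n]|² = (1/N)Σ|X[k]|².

Time domain:
Σ|x[n]|² = |-1|² + |-1|² + |3|² + |0|² + |-3|² + |0|² = 20.0000

Frequency domain:
(1/6)Σ|X[k]|² = (1/6)(|-2|² + |-1.5000-4.3301i|² + |-0.5000+6.0622i|² + |0|² + |-0.5000-6.0622i|² + |-1.5000+4.3301i|²) = (1/6)·120.0000 = 20.0000

Both sides agree, confirming Parseval's theorem.

Σ|x[n]|² = (1/N)Σ|X[k]|² = 20.0000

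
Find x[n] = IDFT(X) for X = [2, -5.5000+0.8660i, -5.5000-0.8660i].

x[n] = (1/3) Σ(k=0 to 2) X[k] · e^(2πikn/3)

Computing each x[n]:
x[0] = -3
x[1] = 2
x[2] = 3

x = [-3, 2, 3]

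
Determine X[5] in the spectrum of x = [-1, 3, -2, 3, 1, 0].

X[5] = Σ(n=0 to 5) x[n] · ω_6^(5n) where ω_6 = e^(-2πi/6)
= (-1)·ω_6^0 + (3)·ω_6^5 + (-2)·ω_6^10 + (3)·ω_6^15 + (1)·ω_6^20 + (0)·ω_6^25

X[5] = -2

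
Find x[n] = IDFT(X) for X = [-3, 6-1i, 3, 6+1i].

x[n] = (1/4) Σ(k=0 to 3) X[k] · e^(2πikn/4)

Computing each x[n]:
x[0] = 3
x[1] = -1
x[2] = -3
x[3] = -2

x = [3, -1, -3, -2]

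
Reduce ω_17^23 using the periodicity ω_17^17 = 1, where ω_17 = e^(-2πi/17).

Since ω_17^17 = 1, powers reduce modulo 17.
23 mod 17 = 6
So ω_17^23 = ω_17^6 = e^(-2πi·6/17)

ω_17^23 = ω_17^6 = -0.6026-0.7980i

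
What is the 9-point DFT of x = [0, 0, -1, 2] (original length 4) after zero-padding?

Original 4-point DFT: [1, 1+2i, -3, 1-2i]
Zero-padded 9-point DFT provides frequency interpolation.

DFT_9([x, 0, ...]) = [1, -1.1736-0.7472i, -0.0603+2.0741i, 2.5000-0.8660i, -1.7660-2.3748i, -1.7660+2.3748i, 2.5000+0.8660i, -0.0603-2.0741i, -1.1736+0.7472i]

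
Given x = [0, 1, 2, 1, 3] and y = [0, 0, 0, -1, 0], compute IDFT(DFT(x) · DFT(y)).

(x ⊛ y)[n] = Σ(m=0 to 4) x[m] · y[(n-m) mod 5]

Computing each output sample:
(x ⊛ y)[0] = -2
(x ⊛ y)[1] = -1
(x ⊛ y)[2] = -3
(x ⊛ y)[3] = 0
(x ⊛ y)[4] = -1

x ⊛ y = [-2, -1, -3, 0, -1]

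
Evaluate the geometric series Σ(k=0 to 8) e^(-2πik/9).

Sum of all nth roots of unity equals 0 for n > 1 (geometric series with r ≠ 1).

0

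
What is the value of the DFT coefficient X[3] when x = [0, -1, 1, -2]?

X[3] = Σ(n=0 to 3) x[n] · ω_4^(3n) where ω_4 = e^(-2πi/4)
= (0)·ω_4^0 + (-1)·ω_4^3 + (1)·ω_4^6 + (-2)·ω_4^9

X[3] = -1+1i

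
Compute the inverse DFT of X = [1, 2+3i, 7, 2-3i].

x[n] = (1/4) Σ(k=0 to 3) X[k] · e^(2πikn/4)

Computing each x[n]:
x[0] = 3
x[1] = -3
x[2] = 1
x[3] = 0

x = [3, -3, 1, 0]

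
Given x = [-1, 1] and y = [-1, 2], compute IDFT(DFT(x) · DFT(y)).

(x ⊛ y)[n] = Σ(m=0 to 1) x[m] · y[(n-m) mod 2]

Computing each output sample:
(x ⊛ y)[0] = 3
(x ⊛ y)[1] = -3

x ⊛ y = [3, -3]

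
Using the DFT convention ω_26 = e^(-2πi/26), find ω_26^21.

ω_26^21 = e^(-2πi·21/26)
= cos(-2π·21/26) + i·sin(-2π·21/26)
= cos(-42π/26) + i·sin(-42π/26)

ω_26^21 = cos(-42π/26) + i·sin(-42π/26) = 0.3546+0.9350i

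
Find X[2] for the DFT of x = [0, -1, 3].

X[2] = Σ(n=0 to 2) x[n] · ω_3^(2n) where ω_3 = e^(-2πi/3)
= (0)·ω_3^0 + (-1)·ω_3^2 + (3)·ω_3^4

X[2] = -1.0000-3.4641i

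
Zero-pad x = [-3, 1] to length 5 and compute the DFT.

Original 2-point DFT: [-2, -4]
Zero-padded 5-point DFT provides frequency interpolation.

DFT_5([x, 0, ...]) = [-2, -2.6910-0.9511i, -3.8090-0.5878i, -3.8090+0.5878i, -2.6910+0.9511i]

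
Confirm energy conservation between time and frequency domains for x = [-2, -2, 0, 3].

Time domain:
Σ|x[n]|² = |-2|² + |-2|² + |0|² + |3|² = 17.0000

Frequency domain:
(1/4)Σ|X[k]|² = (1/4)(|-1|² + |-2+5i|² + |-3|² + |-2-5i|²) = (1/4)·68.0000 = 17.0000

Both sides agree, confirming Parseval's theorem.

Σ|x[n]|² = (1/N)Σ|X[k]|² = 17.0000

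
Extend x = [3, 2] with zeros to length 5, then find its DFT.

Original 2-point DFT: [5, 1]
Zero-padded 5-point DFT provides frequency interpolation.

DFT_5([x, 0, ...]) = [5, 3.6180-1.9021i, 1.3820-1.1756i, 1.3820+1.1756i, 3.6180+1.9021i]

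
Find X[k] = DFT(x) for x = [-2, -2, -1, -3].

X[k] = Σ(n=0 to 3) x[n] · ω_4^(nk)
where ω_4 = e^(-2πi/4)

Computing each X[k]:
X[0] = -8
X[1] = -1-1i
X[2] = 2
X[3] = -1+1i

X = [-8, -1-1i, 2, -1+1i]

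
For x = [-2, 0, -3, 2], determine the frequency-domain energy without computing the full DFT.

Parseval: Σ|x[n]|² = (1/N)Σ|X[k]|², so Σ|X[k]|² = N·Σ|x[n]|² = 4·17.0000

Σ|X[k]|² = N·Σ|x[n]|² = 4·17.0000 = 68.0000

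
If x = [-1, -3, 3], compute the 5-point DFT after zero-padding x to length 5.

Original 3-point DFT: [-1, -1.0000+5.1962i, -1.0000-5.1962i]
Zero-padded 5-point DFT provides frequency interpolation.

DFT_5([x, 0, ...]) = [-1, -4.3541+1.0898i, 2.3541+4.6165i, 2.3541-4.6165i, -4.3541-1.0898i]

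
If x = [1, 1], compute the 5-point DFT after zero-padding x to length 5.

Original 2-point DFT: [2, 0]
Zero-padded 5-point DFT provides frequency interpolation.

DFT_5([x, 0, ...]) = [2, 1.3090-0.9511i, 0.1910-0.5878i, 0.1910+0.5878i, 1.3090+0.9511i]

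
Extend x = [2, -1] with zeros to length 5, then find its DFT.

Original 2-point DFT: [1, 3]
Zero-padded 5-point DFT provides frequency interpolation.

DFT_5([x, 0, ...]) = [1, 1.6910+0.9511i, 2.8090+0.5878i, 2.8090-0.5878i, 1.6910-0.9511i]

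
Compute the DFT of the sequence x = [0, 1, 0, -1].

X[k] = Σ(n=0 to 3) x[n] · ω_4^(nk)
where ω_4 = e^(-2πi/4)

Computing each X[k]:
X[0] = 0
X[1] = -2i
X[2] = 0
X[3] = 2i

X = [0, -2i, 0, 2i]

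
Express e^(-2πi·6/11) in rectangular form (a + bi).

ω_11^6 = e^(-2πi·6/11)
= cos(-2π·6/11) + i·sin(-2π·6/11)
= cos(-12π/11) + i·sin(-12π/11)

ω_11^6 = cos(-12π/11) + i·sin(-12π/11) = -0.9595+0.2817i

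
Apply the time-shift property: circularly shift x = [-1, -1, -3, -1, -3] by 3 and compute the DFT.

Time shift by 3: X_shifted[k] = ω_5^(3k) · X[k]
Shifted x = [-3, -1, -3, -1, -1]

DFT(x[n-3]) = [-9, -0.3820+1.1756i, -2.6180-1.9021i, -2.6180+1.9021i, -0.3820-1.1756i]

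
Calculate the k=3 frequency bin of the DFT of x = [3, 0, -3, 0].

X[3] = Σ(n=0 to 3) x[n] · ω_4^(3n) where ω_4 = e^(-2πi/4)
= (3)·ω_4^0 + (0)·ω_4^3 + (-3)·ω_4^6 + (0)·ω_4^9

X[3] = 6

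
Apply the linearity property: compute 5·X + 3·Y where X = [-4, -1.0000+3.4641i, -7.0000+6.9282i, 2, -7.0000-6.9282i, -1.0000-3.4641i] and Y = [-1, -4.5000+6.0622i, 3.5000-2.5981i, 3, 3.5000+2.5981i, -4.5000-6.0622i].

By linearity: DFT(5x + 3y) = 5·DFT(x) + 3·DFT(y)
= 5·[-4, -1.0000+3.4641i, -7.0000+6.9282i, 2, -7.0000-6.9282i, -1.0000-3.4641i] + 3·[-1, -4.5000+6.0622i, 3.5000-2.5981i, 3, 3.5000+2.5981i, -4.5000-6.0622i]

Computing element-wise:
Z[0] = 5·(-4) + 3·(-1) = -23
Z[1] = 5·(-1.0000+3.4641i) + 3·(-4.5000+6.0622i) = -18.5000+35.5071i
Z[2] = 5·(-7.0000+6.9282i) + 3·(3.5000-2.5981i) = -24.5000+26.8467i
Z[3] = 5·(2) + 3·(3) = 19
Z[4] = 5·(-7.0000-6.9282i) + 3·(3.5000+2.5981i) = -24.5000-26.8467i
Z[5] = 5·(-1.0000-3.4641i) + 3·(-4.5000-6.0622i) = -18.5000-35.5071i

DFT(5x + 3y) = 5·X + 3·Y = [-23, -18.5000+35.5071i, -24.5000+26.8467i, 19, -24.5000-26.8467i, -18.5000-35.5071i]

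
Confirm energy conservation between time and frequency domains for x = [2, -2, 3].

Time domain:
Σ|x[n]|² = |2|² + |-2|² + |3|² = 17.0000

Frequency domain:
(1/3)Σ|X[k]|² = (1/3)(|3|² + |1.5000+4.3301i|² + |1.5000-4.3301i|²) = (1/3)·51.0000 = 17.0000

Both sides agree, confirming Parseval's theorem.

Σ|x[n]|² = (1/N)Σ|X[k]|² = 17.0000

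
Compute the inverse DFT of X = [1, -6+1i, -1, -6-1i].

x[n] = (1/4) Σ(k=0 to 3) X[k] · e^(2πikn/4)

Computing each x[n]:
x[0] = -3
x[1] = 0
x[2] = 3
x[3] = 1

x = [-3, 0, 3, 1]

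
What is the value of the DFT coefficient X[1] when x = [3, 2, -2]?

X[1] = Σ(n=0 to 2) x[n] · ω_3^(1n) where ω_3 = e^(-2πi/3)
= (3)·ω_3^0 + (2)·ω_3^1 + (-2)·ω_3^2

X[1] = 3.0000-3.4641i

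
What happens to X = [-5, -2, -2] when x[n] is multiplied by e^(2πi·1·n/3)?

Modulation property: DFT(ω_3^(-1n)·x[n]) = X[(k-1) mod 3], so circularly shift X by 1 positions.

X[k-1] = [-2, -5, -2]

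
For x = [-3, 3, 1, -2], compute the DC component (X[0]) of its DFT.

X[0] = Σ(n=0 to 3) x[n] · ω_4^0 = Σ x[n]
= (-3) + (3) + (1) + (-2)

X[0] = -1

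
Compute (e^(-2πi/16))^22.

Since ω_16^16 = 1, powers reduce modulo 16.
22 mod 16 = 6
So ω_16^22 = ω_16^6 = e^(-2πi·6/16)

ω_16^22 = ω_16^6 = -0.7071-0.7071i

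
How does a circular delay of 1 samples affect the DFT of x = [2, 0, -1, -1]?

Time shift by 1: X_shifted[k] = ω_4^(1k) · X[k]
Shifted x = [-1, 2, 0, -1]

DFT(x[n-1]) = [0, -1-3i, -2, -1+3i]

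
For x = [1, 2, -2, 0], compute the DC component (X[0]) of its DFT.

X[0] = Σ(n=0 to 3) x[n] · ω_4^0 = Σ x[n]
= (1) + (2) + (-2) + (0)

X[0] = 1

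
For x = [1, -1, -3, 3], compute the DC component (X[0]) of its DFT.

X[0] = Σ(n=0 to 3) x[n] · ω_4^0 = Σ x[n]
= (1) + (-1) + (-3) + (3)

X[0] = 0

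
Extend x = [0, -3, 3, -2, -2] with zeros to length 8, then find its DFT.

Original 5-point DFT: [-4, -2.3541-1.9879i, 4.3541+5.3431i, 4.3541-5.3431i, -2.3541+1.9879i]
Zero-padded 8-point DFT provides frequency interpolation.

DFT_8([x, 0, ...]) = [-4, 1.2929+0.5355i, -5+1i, 2.7071+6.5355i, 6, 2.7071-6.5355i, -5-1i, 1.2929-0.5355i]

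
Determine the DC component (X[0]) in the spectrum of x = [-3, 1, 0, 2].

X[0] = Σ(n=0 to 3) x[n] · ω_4^0 = Σ x[n]
= (-3) + (1) + (0) + (2)

X[0] = 0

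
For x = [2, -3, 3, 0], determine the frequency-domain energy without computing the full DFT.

Parseval: Σ|x[n]|² = (1/N)Σ|X[k]|², so Σ|X[k]|² = N·Σ|x[n]|² = 4·22.0000

Σ|X[k]|² = N·Σ|x[n]|² = 4·22.0000 = 88.0000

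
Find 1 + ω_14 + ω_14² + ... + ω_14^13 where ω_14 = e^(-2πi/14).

Sum of all nth roots of unity equals 0 for n > 1 (geometric series with r ≠ 1).

0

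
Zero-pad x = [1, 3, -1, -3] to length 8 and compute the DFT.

Original 4-point DFT: [0, 2-6i, 0, 2+6i]
Zero-padded 8-point DFT provides frequency interpolation.

DFT_8([x, 0, ...]) = [0, 5.2426+1.0000i, 2-6i, -3.2426-1.0000i, 0, -3.2426+1.0000i, 2+6i, 5.2426-1.0000i]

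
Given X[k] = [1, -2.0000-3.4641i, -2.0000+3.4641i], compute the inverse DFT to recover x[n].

x[n] = (1/3) Σ(k=0 to 2) X[k] · e^(2πikn/3)

Computing each x[n]:
x[0] = -1
x[1] = 3
x[2] = -1

x = [-1, 3, -1]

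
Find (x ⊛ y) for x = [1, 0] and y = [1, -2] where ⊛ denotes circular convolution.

(x ⊛ y)[n] = Σ(m=0 to 1) x[m] · y[(n-m) mod 2]

Computing each output sample:
(x ⊛ y)[0] = 1
(x ⊛ y)[1] = -2

x ⊛ y = [1, -2]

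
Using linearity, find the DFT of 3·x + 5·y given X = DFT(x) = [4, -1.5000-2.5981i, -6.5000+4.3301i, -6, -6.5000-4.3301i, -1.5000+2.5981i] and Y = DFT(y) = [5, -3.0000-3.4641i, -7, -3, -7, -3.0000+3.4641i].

By linearity: DFT(3x + 5y) = 3·DFT(x) + 5·DFT(y)
= 3·[4, -1.5000-2.5981i, -6.5000+4.3301i, -6, -6.5000-4.3301i, -1.5000+2.5981i] + 5·[5, -3.0000-3.4641i, -7, -3, -7, -3.0000+3.4641i]

Computing element-wise:
Z[0] = 3·(4) + 5·(5) = 37
Z[1] = 3·(-1.5000-2.5981i) + 5·(-3.0000-3.4641i) = -19.5000-25.1148i
Z[2] = 3·(-6.5000+4.3301i) + 5·(-7) = -54.5000+12.9903i
Z[3] = 3·(-6) + 5·(-3) = -33
Z[4] = 3·(-6.5000-4.3301i) + 5·(-7) = -54.5000-12.9903i
Z[5] = 3·(-1.5000+2.5981i) + 5·(-3.0000+3.4641i) = -19.5000+25.1148i

DFT(3x + 5y) = 3·X + 5·Y = [37, -19.5000-25.1148i, -54.5000+12.9903i, -33, -54.5000-12.9903i, -19.5000+25.1148i]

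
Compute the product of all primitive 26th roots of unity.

The primitive 26th roots of unity are ω_26^k for k coprime to 26: k ∈ {1, 3, 5, 7, 9, 11, 15, 17, 19, 21, 23, 25}
Their product equals the constant term of the cyclotomic polynomial Φ_26(x) up to sign.
For n ≥ 3, the product of all primitive nth roots of unity is 1. (For n=1 it is 1; for n=2 it is -1.)

1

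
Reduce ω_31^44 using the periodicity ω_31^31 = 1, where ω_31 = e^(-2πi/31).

Since ω_31^31 = 1, powers reduce modulo 31.
44 mod 31 = 13
So ω_31^44 = ω_31^13 = e^(-2πi·13/31)

ω_31^44 = ω_31^13 = -0.8743-0.4853i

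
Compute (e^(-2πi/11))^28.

Since ω_11^11 = 1, powers reduce modulo 11.
28 mod 11 = 6
So ω_11^28 = ω_11^6 = e^(-2πi·6/11)

ω_11^28 = ω_11^6 = -0.9595+0.2817i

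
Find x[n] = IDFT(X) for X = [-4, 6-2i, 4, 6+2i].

x[n] = (1/4) Σ(k=0 to 3) X[k] · e^(2πikn/4)

Computing each x[n]:
x[0] = 3
x[1] = -1
x[2] = -3
x[3] = -3

x = [3, -1, -3, -3]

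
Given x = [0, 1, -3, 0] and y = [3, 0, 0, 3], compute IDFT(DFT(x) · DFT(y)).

(x ⊛ y)[n] = Σ(m=0 to 3) x[m] · y[(n-m) mod 4]

Computing each output sample:
(x ⊛ y)[0] = 3
(x ⊛ y)[1] = -6
(x ⊛ y)[2] = -9
(x ⊛ y)[3] = 0

x ⊛ y = [3, -6, -9, 0]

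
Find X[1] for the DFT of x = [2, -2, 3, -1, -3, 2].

X[1] = Σ(n=0 to 5) x[n] · ω_6^(1n) where ω_6 = e^(-2πi/6)
= (2)·ω_6^0 + (-2)·ω_6^1 + (3)·ω_6^2 + (-1)·ω_6^3 + (-3)·ω_6^4 + (2)·ω_6^5

X[1] = 3.0000-1.7321i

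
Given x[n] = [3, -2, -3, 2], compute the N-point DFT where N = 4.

X[k] = Σ(n=0 to 3) x[n] · ω_4^(nk)
where ω_4 = e^(-2πi/4)

Computing each X[k]:
X[0] = 0
X[1] = 6+4i
X[2] = 0
X[3] = 6-4i

X = [0, 6+4i, 0, 6-4i]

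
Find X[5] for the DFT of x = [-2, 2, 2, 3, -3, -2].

X[5] = Σ(n=0 to 5) x[n] · ω_6^(5n) where ω_6 = e^(-2πi/6)
= (-2)·ω_6^0 + (2)·ω_6^5 + (2)·ω_6^10 + (3)·ω_6^15 + (-3)·ω_6^20 + (-2)·ω_6^25

X[5] = -4.5000+7.7942i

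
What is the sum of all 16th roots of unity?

Sum of all nth roots of unity equals 0 for n > 1 (geometric series with r ≠ 1).

0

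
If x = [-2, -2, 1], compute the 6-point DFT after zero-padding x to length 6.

Original 3-point DFT: [-3, -1.5000+2.5981i, -1.5000-2.5981i]
Zero-padded 6-point DFT provides frequency interpolation.

DFT_6([x, 0, ...]) = [-3, -3.5000+0.8660i, -1.5000+2.5981i, 1, -1.5000-2.5981i, -3.5000-0.8660i]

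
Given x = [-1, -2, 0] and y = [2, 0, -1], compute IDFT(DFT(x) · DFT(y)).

(x ⊛ y)[n] = Σ(m=0 to 2) x[m] · y[(n-m) mod 3]

Computing each output sample:
(x ⊛ y)[0] = 0
(x ⊛ y)[1] = -4
(x ⊛ y)[2] = 1

x ⊛ y = [0, -4, 1]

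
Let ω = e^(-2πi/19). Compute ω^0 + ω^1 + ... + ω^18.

Sum of all nth roots of unity equals 0 for n > 1 (geometric series with r ≠ 1).

0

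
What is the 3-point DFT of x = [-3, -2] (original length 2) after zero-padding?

Original 2-point DFT: [-5, -1]
Zero-padded 3-point DFT provides frequency interpolation.

DFT_3([x, 0, ...]) = [-5, -2.0000+1.7321i, -2.0000-1.7321i]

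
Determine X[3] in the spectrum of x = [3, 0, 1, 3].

X[3] = Σ(n=0 to 3) x[n] · ω_4^(3n) where ω_4 = e^(-2πi/4)
= (3)·ω_4^0 + (0)·ω_4^3 + (1)·ω_4^6 + (3)·ω_4^9

X[3] = 2-3i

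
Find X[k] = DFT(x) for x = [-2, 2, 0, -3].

X[k] = Σ(n=0 to 3) x[n] · ω_4^(nk)
where ω_4 = e^(-2πi/4)

Computing each X[k]:
X[0] = -3
X[1] = -2-5i
X[2] = -1
X[3] = -2+5i

X = [-3, -2-5i, -1, -2+5i]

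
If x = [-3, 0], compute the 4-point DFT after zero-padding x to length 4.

Original 2-point DFT: [-3, -3]
Zero-padded 4-point DFT provides frequency interpolation.

DFT_4([x, 0, ...]) = [-3, -3, -3, -3]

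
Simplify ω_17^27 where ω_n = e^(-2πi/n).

Since ω_17^17 = 1, powers reduce modulo 17.
27 mod 17 = 10
So ω_17^27 = ω_17^10 = e^(-2πi·10/17)

ω_17^27 = ω_17^10 = -0.8502+0.5264i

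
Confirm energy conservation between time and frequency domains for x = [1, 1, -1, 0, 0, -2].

Time domain:
Σ|x[n]|² = |1|² + |1|² + |-1|² + |0|² + |0|² + |-2|² = 7.0000

Frequency domain:
(1/6)Σ|X[k]|² = (1/6)(|-1|² + |1.0000-1.7321i|² + |2.0000-3.4641i|² + |1|² + |2.0000+3.4641i|² + |1.0000+1.7321i|²) = (1/6)·42.0000 = 7.0000

Both sides agree, confirming Parseval's theorem.

Σ|x[n]|² = (1/N)Σ|X[k]|² = 7.0000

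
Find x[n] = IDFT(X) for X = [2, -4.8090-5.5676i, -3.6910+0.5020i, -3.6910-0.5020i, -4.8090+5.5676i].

x[n] = (1/5) Σ(k=0 to 4) X[k] · e^(2πikn/5)

Computing each x[n]:
x[0] = -3
x[1] = 3
x[2] = 3
x[3] = 0
x[4] = -1

x = [-3, 3, 3, 0, -1]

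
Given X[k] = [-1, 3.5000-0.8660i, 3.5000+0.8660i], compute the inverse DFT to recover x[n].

x[n] = (1/3) Σ(k=0 to 2) X[k] · e^(2πikn/3)

Computing each x[n]:
x[0] = 2
x[1] = -1
x[2] = -2

x = [2, -1, -2]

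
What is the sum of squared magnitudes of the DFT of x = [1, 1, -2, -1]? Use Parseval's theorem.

Parseval: Σ|x[n]|² = (1/N)Σ|X[k]|², so Σ|X[k]|² = N·Σ|x[n]|² = 4·7.0000

Σ|X[k]|² = N·Σ|x[n]|² = 4·7.0000 = 28.0000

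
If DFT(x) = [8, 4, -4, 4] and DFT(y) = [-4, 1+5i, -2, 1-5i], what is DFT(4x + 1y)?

By linearity: DFT(4x + 1y) = 4·DFT(x) + 1·DFT(y)
= 4·[8, 4, -4, 4] + 1·[-4, 1+5i, -2, 1-5i]

Computing element-wise:
Z[0] = 4·(8) + 1·(-4) = 28
Z[1] = 4·(4) + 1·(1+5i) = 17+5i
Z[2] = 4·(-4) + 1·(-2) = -18
Z[3] = 4·(4) + 1·(1-5i) = 17-5i

DFT(4x + 1y) = 4·X + 1·Y = [28, 17+5i, -18, 17-5i]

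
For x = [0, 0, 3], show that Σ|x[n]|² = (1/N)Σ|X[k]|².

Time domain:
Σ|x[n]|² = |0|² + |0|² + |3|² = 9.0000

Frequency domain:
(1/3)Σ|X[k]|² = (1/3)(|3|² + |-1.5000+2.5981i|² + |-1.5000-2.5981i|²) = (1/3)·27.0000 = 9.0000

Both sides agree, confirming Parseval's theorem.

Σ|x[n]|² = (1/N)Σ|X[k]|² = 9.0000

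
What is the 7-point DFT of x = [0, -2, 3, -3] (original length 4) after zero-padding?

Original 4-point DFT: [-2, -3-1i, 8, -3+1i]
Zero-padded 7-point DFT provides frequency interpolation.

DFT_7([x, 0, ...]) = [-2, 0.7884-0.0595i, -4.1283+0.9060i, 4.3400+6.1380i, 4.3400-6.1380i, -4.1283-0.9060i, 0.7884+0.0595i]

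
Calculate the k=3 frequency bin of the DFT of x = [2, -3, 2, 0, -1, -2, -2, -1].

X[3] = Σ(n=0 to 7) x[n] · ω_8^(3n) where ω_8 = e^(-2πi/8)
= (2)·ω_8^0 + (-3)·ω_8^3 + (2)·ω_8^6 + (0)·ω_8^9 + (-1)·ω_8^12 + (-2)·ω_8^15 + (-2)·ω_8^18 + (-1)·ω_8^21

X[3] = 4.4142+4.0000i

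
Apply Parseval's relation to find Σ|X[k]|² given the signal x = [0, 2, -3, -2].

Parseval: Σ|x[n]|² = (1/N)Σ|X[k]|², so Σ|X[k]|² = N·Σ|x[n]|² = 4·17.0000

Σ|X[k]|² = N·Σ|x[n]|² = 4·17.0000 = 68.0000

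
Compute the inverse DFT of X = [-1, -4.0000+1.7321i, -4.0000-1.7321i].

x[n] = (1/3) Σ(k=0 to 2) X[k] · e^(2πikn/3)

Computing each x[n]:
x[0] = -3
x[1] = 0
x[2] = 2

x = [-3, 0, 2]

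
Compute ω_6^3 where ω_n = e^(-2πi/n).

ω_6^3 = e^(-2πi·3/6)
= cos(-2π·3/6) + i·sin(-2π·3/6)
= cos(-6π/6) + i·sin(-6π/6)

ω_6^3 = cos(-6π/6) + i·sin(-6π/6) = -1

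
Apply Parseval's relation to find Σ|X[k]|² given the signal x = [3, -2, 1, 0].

Parseval: Σ|x[n]|² = (1/N)Σ|X[k]|², so Σ|X[k]|² = N·Σ|x[n]|² = 4·14.0000

Σ|X[k]|² = N·Σ|x[n]|² = 4·14.0000 = 56.0000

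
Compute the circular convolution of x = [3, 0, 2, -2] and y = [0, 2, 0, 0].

(x ⊛ y)[n] = Σ(m=0 to 3) x[m] · y[(n-m) mod 4]

Computing each output sample:
(x ⊛ y)[0] = -4
(x ⊛ y)[1] = 6
(x ⊛ y)[2] = 0
(x ⊛ y)[3] = 4

x ⊛ y = [-4, 6, 0, 4]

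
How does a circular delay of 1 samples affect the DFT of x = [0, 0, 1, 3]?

Time shift by 1: X_shifted[k] = ω_4^(1k) · X[k]
Shifted x = [3, 0, 0, 1]

DFT(x[n-1]) = [4, 3+1i, 2, 3-1i]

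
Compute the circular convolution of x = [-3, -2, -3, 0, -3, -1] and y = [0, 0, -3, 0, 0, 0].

(x ⊛ y)[n] = Σ(m=0 to 5) x[m] · y[(n-m) mod 6]

Computing each output sample:
(x ⊛ y)[0] = 9
(x ⊛ y)[1] = 3
(x ⊛ y)[2] = 9
(x ⊛ y)[3] = 6
(x ⊛ y)[4] = 9
(x ⊛ y)[5] = 0

x ⊛ y = [9, 3, 9, 6, 9, 0]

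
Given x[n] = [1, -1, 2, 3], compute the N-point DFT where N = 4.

X[k] = Σ(n=0 to 3) x[n] · ω_4^(nk)
where ω_4 = e^(-2πi/4)

Computing each X[k]:
X[0] = 5
X[1] = -1+4i
X[2] = 1
X[3] = -1-4i

X = [5, -1+4i, 1, -1-4i]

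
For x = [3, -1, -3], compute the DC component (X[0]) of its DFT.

X[0] = Σ(n=0 to 2) x[n] · ω_3^0 = Σ x[n]
= (3) + (-1) + (-3)

X[0] = -1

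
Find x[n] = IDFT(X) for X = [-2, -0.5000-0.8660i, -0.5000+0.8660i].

x[n] = (1/3) Σ(k=0 to 2) X[k] · e^(2πikn/3)

Computing each x[n]:
x[0] = -1
x[1] = 0
x[2] = -1

x = [-1, 0, -1]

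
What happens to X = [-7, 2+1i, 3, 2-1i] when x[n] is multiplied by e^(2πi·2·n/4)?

Modulation property: DFT(ω_4^(-2n)·x[n]) = X[(k-2) mod 4], so circularly shift X by 2 positions.

X[k-2] = [3, 2-1i, -7, 2+1i]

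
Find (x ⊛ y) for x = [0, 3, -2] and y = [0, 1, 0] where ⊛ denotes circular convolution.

(x ⊛ y)[n] = Σ(m=0 to 2) x[m] · y[(n-m) mod 3]

Computing each output sample:
(x ⊛ y)[0] = -2
(x ⊛ y)[1] = 0
(x ⊛ y)[2] = 3

x ⊛ y = [-2, 0, 3]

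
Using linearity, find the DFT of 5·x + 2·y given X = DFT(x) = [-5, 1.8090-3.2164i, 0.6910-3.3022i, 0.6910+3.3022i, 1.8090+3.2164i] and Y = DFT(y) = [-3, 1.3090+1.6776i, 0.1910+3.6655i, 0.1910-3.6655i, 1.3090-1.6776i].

By linearity: DFT(5x + 2y) = 5·DFT(x) + 2·DFT(y)
= 5·[-5, 1.8090-3.2164i, 0.6910-3.3022i, 0.6910+3.3022i, 1.8090+3.2164i] + 2·[-3, 1.3090+1.6776i, 0.1910+3.6655i, 0.1910-3.6655i, 1.3090-1.6776i]

Computing element-wise:
Z[0] = 5·(-5) + 2·(-3) = -31
Z[1] = 5·(1.8090-3.2164i) + 2·(1.3090+1.6776i) = 11.6630-12.7268i
Z[2] = 5·(0.6910-3.3022i) + 2·(0.1910+3.6655i) = 3.8370-9.1800i
Z[3] = 5·(0.6910+3.3022i) + 2·(0.1910-3.6655i) = 3.8370+9.1800i
Z[4] = 5·(1.8090+3.2164i) + 2·(1.3090-1.6776i) = 11.6630+12.7268i

DFT(5x + 2y) = 5·X + 2·Y = [-31, 11.6630-12.7268i, 3.8370-9.1800i, 3.8370+9.1800i, 11.6630+12.7268i]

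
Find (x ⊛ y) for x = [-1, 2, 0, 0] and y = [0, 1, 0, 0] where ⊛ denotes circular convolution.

(x ⊛ y)[n] = Σ(m=0 to 3) x[m] · y[(n-m) mod 4]

Computing each output sample:
(x ⊛ y)[0] = 0
(x ⊛ y)[1] = -1
(x ⊛ y)[2] = 2
(x ⊛ y)[3] = 0

x ⊛ y = [0, -1, 2, 0]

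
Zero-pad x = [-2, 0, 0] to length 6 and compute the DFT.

Original 3-point DFT: [-2, -2, -2]
Zero-padded 6-point DFT provides frequency interpolation.

DFT_6([x, 0, ...]) = [-2, -2, -2, -2, -2, -2]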